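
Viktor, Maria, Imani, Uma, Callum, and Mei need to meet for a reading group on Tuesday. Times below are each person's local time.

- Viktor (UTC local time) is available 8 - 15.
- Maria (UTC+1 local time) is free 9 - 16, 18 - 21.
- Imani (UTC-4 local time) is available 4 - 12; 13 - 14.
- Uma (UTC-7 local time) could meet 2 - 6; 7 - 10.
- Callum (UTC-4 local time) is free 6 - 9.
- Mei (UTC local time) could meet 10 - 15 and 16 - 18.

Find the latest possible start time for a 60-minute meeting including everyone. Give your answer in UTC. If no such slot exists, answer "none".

12:00

Viktor in UTC: 08:00-15:00.
Maria in UTC: 08:00-15:00, 17:00-20:00 (subtract 1h to convert from UTC+1).
Imani in UTC: 08:00-16:00, 17:00-18:00 (add 4h to convert from UTC-4).
Uma in UTC: 09:00-13:00, 14:00-17:00 (add 7h to convert from UTC-7).
Callum in UTC: 10:00-13:00 (add 4h to convert from UTC-4).
Mei in UTC: 10:00-15:00, 16:00-18:00.
Viktor ∩ Maria: 08:00-15:00.
Viktor ∩ Maria ∩ Imani: 08:00-15:00.
Viktor ∩ Maria ∩ Imani ∩ Uma: 09:00-13:00, 14:00-15:00.
Viktor ∩ Maria ∩ Imani ∩ Uma ∩ Callum: 10:00-13:00.
Viktor ∩ Maria ∩ Imani ∩ Uma ∩ Callum ∩ Mei: 10:00-13:00.
The last common window of at least 60 minutes is 10:00-13:00; a 60-minute meeting can start as late as 12:00 and still end by 13:00.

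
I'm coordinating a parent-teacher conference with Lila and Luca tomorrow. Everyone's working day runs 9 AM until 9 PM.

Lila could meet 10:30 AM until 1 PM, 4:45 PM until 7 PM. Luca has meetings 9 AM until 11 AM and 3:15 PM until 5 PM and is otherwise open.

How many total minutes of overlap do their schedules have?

240

Lila free: 10:30-13:00, 16:45-19:00.
Luca free: 11:00-15:15, 17:00-21:00 (invert busy blocks within the working day).
Lila ∩ Luca: 11:00-13:00, 17:00-19:00.
Summing the common windows: 120 + 120 = 240 minutes.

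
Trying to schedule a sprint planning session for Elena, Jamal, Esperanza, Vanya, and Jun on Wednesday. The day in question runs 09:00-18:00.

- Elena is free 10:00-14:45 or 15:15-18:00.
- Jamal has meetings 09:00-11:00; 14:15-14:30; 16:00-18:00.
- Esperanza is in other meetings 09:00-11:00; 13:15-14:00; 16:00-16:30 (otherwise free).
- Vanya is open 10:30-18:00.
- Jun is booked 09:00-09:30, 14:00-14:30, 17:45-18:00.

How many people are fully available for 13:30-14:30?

2

Elena free: 10:00-14:45, 15:15-18:00.
Jamal free: 11:00-14:15, 14:30-16:00 (invert busy blocks within the working day).
Esperanza free: 11:00-13:15, 14:00-16:00, 16:30-18:00 (invert busy blocks within the working day).
Vanya free: 10:30-18:00.
Jun free: 09:30-14:00, 14:30-17:45 (invert busy blocks within the working day).
Elena and Vanya can make the full 13:30-14:30 slot — that's 2.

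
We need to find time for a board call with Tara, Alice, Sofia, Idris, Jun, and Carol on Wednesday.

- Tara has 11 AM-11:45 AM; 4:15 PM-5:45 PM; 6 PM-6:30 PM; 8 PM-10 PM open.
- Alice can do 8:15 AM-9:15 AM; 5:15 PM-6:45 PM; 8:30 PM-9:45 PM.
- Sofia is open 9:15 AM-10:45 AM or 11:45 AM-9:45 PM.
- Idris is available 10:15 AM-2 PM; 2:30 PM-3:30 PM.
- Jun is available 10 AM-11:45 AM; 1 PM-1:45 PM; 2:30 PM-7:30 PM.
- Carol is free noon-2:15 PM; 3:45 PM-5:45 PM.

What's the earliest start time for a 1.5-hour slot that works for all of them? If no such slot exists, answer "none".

none

Tara ∩ Alice: 17:15-17:45, 18:00-18:30, 20:30-21:45.
Tara ∩ Alice ∩ Sofia: 17:15-17:45, 18:00-18:30, 20:30-21:45.
Tara ∩ Alice ∩ Sofia ∩ Idris: ∅.
Tara ∩ Alice ∩ Sofia ∩ Idris ∩ Jun: ∅.
Tara ∩ Alice ∩ Sofia ∩ Idris ∩ Jun ∩ Carol: ∅.
There is no time when everyone is free.
No common window is at least 90 minutes long.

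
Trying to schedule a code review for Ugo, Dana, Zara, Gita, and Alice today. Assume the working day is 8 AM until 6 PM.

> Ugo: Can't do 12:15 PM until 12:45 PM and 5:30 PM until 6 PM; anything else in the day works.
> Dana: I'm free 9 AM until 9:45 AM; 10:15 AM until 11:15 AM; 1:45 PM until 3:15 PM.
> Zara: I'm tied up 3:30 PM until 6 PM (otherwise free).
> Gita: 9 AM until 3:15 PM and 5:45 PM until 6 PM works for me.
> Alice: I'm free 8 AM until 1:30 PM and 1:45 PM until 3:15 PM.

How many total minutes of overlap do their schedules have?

Ugo free: 08:00-12:15, 12:45-17:30 (invert busy blocks within the working day).
Dana free: 09:00-09:45, 10:15-11:15, 13:45-15:15.
Zara free: 08:00-15:30 (invert busy blocks within the working day).
Gita free: 09:00-15:15, 17:45-18:00.
Alice free: 08:00-13:30, 13:45-15:15.
Ugo ∩ Dana: 09:00-09:45, 10:15-11:15, 13:45-15:15.
Ugo ∩ Dana ∩ Zara: 09:00-09:45, 10:15-11:15, 13:45-15:15.
Ugo ∩ Dana ∩ Zara ∩ Gita: 09:00-09:45, 10:15-11:15, 13:45-15:15.
Ugo ∩ Dana ∩ Zara ∩ Gita ∩ Alice: 09:00-09:45, 10:15-11:15, 13:45-15:15.
Summing the common windows: 45 + 60 + 90 = 195 minutes.

195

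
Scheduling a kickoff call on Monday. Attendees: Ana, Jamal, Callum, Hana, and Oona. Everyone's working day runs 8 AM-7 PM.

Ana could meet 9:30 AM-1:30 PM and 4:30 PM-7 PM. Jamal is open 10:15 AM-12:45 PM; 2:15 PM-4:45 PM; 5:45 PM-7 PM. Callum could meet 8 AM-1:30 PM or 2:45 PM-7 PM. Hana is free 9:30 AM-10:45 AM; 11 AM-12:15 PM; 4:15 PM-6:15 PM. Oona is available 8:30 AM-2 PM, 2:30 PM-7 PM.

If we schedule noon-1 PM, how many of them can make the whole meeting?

3

Ana, Callum, and Oona can make the full 12:00-13:00 slot — that's 3.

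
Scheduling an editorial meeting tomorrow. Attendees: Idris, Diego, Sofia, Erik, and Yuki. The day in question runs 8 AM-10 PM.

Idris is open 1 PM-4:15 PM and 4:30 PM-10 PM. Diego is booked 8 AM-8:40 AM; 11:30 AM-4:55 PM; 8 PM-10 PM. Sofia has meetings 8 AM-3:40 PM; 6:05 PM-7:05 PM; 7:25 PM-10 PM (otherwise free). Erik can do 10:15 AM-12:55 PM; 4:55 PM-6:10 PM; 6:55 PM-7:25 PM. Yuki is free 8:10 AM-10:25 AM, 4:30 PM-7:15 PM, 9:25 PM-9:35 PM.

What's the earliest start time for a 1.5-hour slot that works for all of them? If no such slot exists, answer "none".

none

Idris free: 13:00-16:15, 16:30-22:00.
Diego free: 08:40-11:30, 16:55-20:00 (invert busy blocks within the working day).
Sofia free: 15:40-18:05, 19:05-19:25 (invert busy blocks within the working day).
Erik free: 10:15-12:55, 16:55-18:10, 18:55-19:25.
Yuki free: 08:10-10:25, 16:30-19:15, 21:25-21:35.
Idris ∩ Diego: 16:55-20:00.
Idris ∩ Diego ∩ Sofia: 16:55-18:05, 19:05-19:25.
Idris ∩ Diego ∩ Sofia ∩ Erik: 16:55-18:05, 19:05-19:25.
Idris ∩ Diego ∩ Sofia ∩ Erik ∩ Yuki: 16:55-18:05, 19:05-19:15.
No common window is at least 90 minutes long.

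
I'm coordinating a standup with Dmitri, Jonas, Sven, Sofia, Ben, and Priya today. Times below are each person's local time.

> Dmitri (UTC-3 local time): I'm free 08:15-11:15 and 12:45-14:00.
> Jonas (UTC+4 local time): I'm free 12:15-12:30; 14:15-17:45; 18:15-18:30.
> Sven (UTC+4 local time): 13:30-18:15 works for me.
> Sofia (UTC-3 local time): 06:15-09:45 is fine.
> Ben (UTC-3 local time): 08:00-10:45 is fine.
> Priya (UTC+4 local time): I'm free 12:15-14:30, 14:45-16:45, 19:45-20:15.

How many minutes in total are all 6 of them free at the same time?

90

Dmitri in UTC: 11:15-14:15, 15:45-17:00 (add 3h to convert from UTC-3).
Jonas in UTC: 08:15-08:30, 10:15-13:45, 14:15-14:30 (subtract 4h to convert from UTC+4).
Sven in UTC: 09:30-14:15 (subtract 4h to convert from UTC+4).
Sofia in UTC: 09:15-12:45 (add 3h to convert from UTC-3).
Ben in UTC: 11:00-13:45 (add 3h to convert from UTC-3).
Priya in UTC: 08:15-10:30, 10:45-12:45, 15:45-16:15 (subtract 4h to convert from UTC+4).
Dmitri ∩ Jonas: 11:15-13:45.
Dmitri ∩ Jonas ∩ Sven: 11:15-13:45.
Dmitri ∩ Jonas ∩ Sven ∩ Sofia: 11:15-12:45.
Dmitri ∩ Jonas ∩ Sven ∩ Sofia ∩ Ben: 11:15-12:45.
Dmitri ∩ Jonas ∩ Sven ∩ Sofia ∩ Ben ∩ Priya: 11:15-12:45.
That's a single block of 90 minutes.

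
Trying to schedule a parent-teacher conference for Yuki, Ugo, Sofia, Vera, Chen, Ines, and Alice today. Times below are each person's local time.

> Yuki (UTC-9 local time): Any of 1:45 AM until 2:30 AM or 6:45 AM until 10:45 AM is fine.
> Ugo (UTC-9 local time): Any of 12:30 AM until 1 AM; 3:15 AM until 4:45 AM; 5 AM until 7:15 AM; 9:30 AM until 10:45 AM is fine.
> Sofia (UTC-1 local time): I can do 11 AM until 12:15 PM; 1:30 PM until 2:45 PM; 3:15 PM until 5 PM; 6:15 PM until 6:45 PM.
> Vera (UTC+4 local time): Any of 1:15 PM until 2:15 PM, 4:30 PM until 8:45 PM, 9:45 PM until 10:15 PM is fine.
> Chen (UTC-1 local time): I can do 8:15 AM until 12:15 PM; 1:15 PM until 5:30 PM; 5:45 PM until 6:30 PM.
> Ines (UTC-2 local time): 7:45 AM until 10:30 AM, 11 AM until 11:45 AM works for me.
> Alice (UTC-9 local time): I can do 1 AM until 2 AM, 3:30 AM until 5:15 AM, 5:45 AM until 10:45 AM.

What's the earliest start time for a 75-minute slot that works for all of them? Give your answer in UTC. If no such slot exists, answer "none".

Yuki in UTC: 10:45-11:30, 15:45-19:45 (add 9h to convert from UTC-9).
Ugo in UTC: 09:30-10:00, 12:15-13:45, 14:00-16:15, 18:30-19:45 (add 9h to convert from UTC-9).
Sofia in UTC: 12:00-13:15, 14:30-15:45, 16:15-18:00, 19:15-19:45 (add 1h to convert from UTC-1).
Vera in UTC: 09:15-10:15, 12:30-16:45, 17:45-18:15 (subtract 4h to convert from UTC+4).
Chen in UTC: 09:15-13:15, 14:15-18:30, 18:45-19:30 (add 1h to convert from UTC-1).
Ines in UTC: 09:45-12:30, 13:00-13:45 (add 2h to convert from UTC-2).
Alice in UTC: 10:00-11:00, 12:30-14:15, 14:45-19:45 (add 9h to convert from UTC-9).
Yuki ∩ Ugo: 15:45-16:15, 18:30-19:45.
Yuki ∩ Ugo ∩ Sofia: 19:15-19:45.
Yuki ∩ Ugo ∩ Sofia ∩ Vera: ∅.
Yuki ∩ Ugo ∩ Sofia ∩ Vera ∩ Chen: ∅.
Yuki ∩ Ugo ∩ Sofia ∩ Vera ∩ Chen ∩ Ines: ∅.
Yuki ∩ Ugo ∩ Sofia ∩ Vera ∩ Chen ∩ Ines ∩ Alice: ∅.
There is no time when everyone is free.
No common window is at least 75 minutes long.

none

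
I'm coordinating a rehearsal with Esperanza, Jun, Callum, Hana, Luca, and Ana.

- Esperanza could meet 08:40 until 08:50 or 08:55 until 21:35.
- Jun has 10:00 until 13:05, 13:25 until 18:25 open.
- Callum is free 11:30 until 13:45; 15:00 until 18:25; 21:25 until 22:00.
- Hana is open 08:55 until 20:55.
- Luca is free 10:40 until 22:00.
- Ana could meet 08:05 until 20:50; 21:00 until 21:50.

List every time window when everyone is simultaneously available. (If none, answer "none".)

11:30-13:05, 13:25-13:45, 15:00-18:25

Esperanza ∩ Jun: 10:00-13:05, 13:25-18:25.
Esperanza ∩ Jun ∩ Callum: 11:30-13:05, 13:25-13:45, 15:00-18:25.
Esperanza ∩ Jun ∩ Callum ∩ Hana: 11:30-13:05, 13:25-13:45, 15:00-18:25.
Esperanza ∩ Jun ∩ Callum ∩ Hana ∩ Luca: 11:30-13:05, 13:25-13:45, 15:00-18:25.
Esperanza ∩ Jun ∩ Callum ∩ Hana ∩ Luca ∩ Ana: 11:30-13:05, 13:25-13:45, 15:00-18:25.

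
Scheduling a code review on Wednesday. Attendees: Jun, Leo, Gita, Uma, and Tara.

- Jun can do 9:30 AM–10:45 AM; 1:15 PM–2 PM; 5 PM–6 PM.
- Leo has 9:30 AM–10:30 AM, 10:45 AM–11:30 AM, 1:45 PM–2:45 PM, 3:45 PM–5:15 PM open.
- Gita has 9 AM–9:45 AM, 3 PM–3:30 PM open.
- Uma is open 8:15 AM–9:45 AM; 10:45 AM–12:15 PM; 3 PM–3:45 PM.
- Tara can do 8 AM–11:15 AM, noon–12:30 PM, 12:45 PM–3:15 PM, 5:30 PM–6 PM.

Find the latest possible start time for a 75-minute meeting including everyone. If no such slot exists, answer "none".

Jun ∩ Leo: 09:30-10:30, 13:45-14:00, 17:00-17:15.
Jun ∩ Leo ∩ Gita: 09:30-09:45.
Jun ∩ Leo ∩ Gita ∩ Uma: 09:30-09:45.
Jun ∩ Leo ∩ Gita ∩ Uma ∩ Tara: 09:30-09:45.
No common window is at least 75 minutes long.

none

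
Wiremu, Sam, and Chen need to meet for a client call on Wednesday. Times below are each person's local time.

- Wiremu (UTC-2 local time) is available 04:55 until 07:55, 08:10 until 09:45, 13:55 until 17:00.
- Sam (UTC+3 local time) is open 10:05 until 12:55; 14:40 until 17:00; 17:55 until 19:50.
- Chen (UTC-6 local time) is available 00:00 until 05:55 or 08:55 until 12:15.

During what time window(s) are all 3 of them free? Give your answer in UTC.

Wiremu in UTC: 06:55-09:55, 10:10-11:45, 15:55-19:00 (add 2h to convert from UTC-2).
Sam in UTC: 07:05-09:55, 11:40-14:00, 14:55-16:50 (subtract 3h to convert from UTC+3).
Chen in UTC: 06:00-11:55, 14:55-18:15 (add 6h to convert from UTC-6).
Wiremu ∩ Sam: 07:05-09:55, 11:40-11:45, 15:55-16:50.
Wiremu ∩ Sam ∩ Chen: 07:05-09:55, 11:40-11:45, 15:55-16:50.
Those are the intersection windows.

07:05-09:55, 11:40-11:45, 15:55-16:50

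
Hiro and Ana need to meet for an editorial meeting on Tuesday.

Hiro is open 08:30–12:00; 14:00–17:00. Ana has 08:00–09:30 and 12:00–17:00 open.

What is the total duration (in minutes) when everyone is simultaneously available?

Hiro ∩ Ana: 08:30-09:30, 14:00-17:00.
Summing the common windows: 60 + 180 = 240 minutes.

240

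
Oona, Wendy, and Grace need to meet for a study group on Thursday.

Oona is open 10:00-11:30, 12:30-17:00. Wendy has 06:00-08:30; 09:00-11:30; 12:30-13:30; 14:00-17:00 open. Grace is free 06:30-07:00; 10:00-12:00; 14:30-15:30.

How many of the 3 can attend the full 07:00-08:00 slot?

1

Wendy can make the full 07:00-08:00 slot — that's 1.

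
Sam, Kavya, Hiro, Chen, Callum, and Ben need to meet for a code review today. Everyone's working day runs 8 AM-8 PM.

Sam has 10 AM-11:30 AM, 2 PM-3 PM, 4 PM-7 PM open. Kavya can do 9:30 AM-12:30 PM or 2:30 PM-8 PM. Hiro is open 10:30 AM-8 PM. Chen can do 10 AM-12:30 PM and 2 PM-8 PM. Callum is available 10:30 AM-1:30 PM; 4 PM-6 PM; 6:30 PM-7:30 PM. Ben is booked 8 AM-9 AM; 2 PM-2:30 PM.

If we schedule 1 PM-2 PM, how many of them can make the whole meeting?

2

Sam free: 10:00-11:30, 14:00-15:00, 16:00-19:00.
Kavya free: 09:30-12:30, 14:30-20:00.
Hiro free: 10:30-20:00.
Chen free: 10:00-12:30, 14:00-20:00.
Callum free: 10:30-13:30, 16:00-18:00, 18:30-19:30.
Ben free: 09:00-14:00, 14:30-20:00 (invert busy blocks within the working day).
Hiro and Ben can make the full 13:00-14:00 slot — that's 2.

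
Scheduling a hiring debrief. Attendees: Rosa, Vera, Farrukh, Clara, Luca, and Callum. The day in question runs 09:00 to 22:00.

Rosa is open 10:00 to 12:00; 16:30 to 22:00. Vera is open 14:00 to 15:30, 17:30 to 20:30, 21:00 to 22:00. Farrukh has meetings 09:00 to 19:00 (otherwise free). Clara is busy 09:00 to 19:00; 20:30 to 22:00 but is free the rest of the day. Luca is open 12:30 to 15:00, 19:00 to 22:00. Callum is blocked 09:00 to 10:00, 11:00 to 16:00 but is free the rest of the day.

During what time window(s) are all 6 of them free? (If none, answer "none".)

19:00-20:30

Rosa free: 10:00-12:00, 16:30-22:00.
Vera free: 14:00-15:30, 17:30-20:30, 21:00-22:00.
Farrukh free: 19:00-22:00 (invert busy blocks within the working day).
Clara free: 19:00-20:30 (invert busy blocks within the working day).
Luca free: 12:30-15:00, 19:00-22:00.
Callum free: 10:00-11:00, 16:00-22:00 (invert busy blocks within the working day).
Rosa ∩ Vera: 17:30-20:30, 21:00-22:00.
Rosa ∩ Vera ∩ Farrukh: 19:00-20:30, 21:00-22:00.
Rosa ∩ Vera ∩ Farrukh ∩ Clara: 19:00-20:30.
Rosa ∩ Vera ∩ Farrukh ∩ Clara ∩ Luca: 19:00-20:30.
Rosa ∩ Vera ∩ Farrukh ∩ Clara ∩ Luca ∩ Callum: 19:00-20:30.
So the common availability across everyone is 19:00-20:30.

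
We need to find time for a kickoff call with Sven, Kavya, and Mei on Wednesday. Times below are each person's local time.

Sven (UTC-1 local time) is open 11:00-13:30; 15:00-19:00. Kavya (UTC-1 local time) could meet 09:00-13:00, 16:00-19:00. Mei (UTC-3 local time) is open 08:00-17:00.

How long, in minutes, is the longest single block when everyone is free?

Sven in UTC: 12:00-14:30, 16:00-20:00 (add 1h to convert from UTC-1).
Kavya in UTC: 10:00-14:00, 17:00-20:00 (add 1h to convert from UTC-1).
Mei in UTC: 11:00-20:00 (add 3h to convert from UTC-3).
Sven ∩ Kavya: 12:00-14:00, 17:00-20:00.
Sven ∩ Kavya ∩ Mei: 12:00-14:00, 17:00-20:00.
The longest is 17:00-20:00 at 180 minutes.

180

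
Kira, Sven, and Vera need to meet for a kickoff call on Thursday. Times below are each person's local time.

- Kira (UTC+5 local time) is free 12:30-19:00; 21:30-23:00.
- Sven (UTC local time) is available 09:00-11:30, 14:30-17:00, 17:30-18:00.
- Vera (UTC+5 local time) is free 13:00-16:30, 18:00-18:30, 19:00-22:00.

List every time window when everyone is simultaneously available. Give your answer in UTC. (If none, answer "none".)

Kira in UTC: 07:30-14:00, 16:30-18:00 (subtract 5h to convert from UTC+5).
Sven in UTC: 09:00-11:30, 14:30-17:00, 17:30-18:00.
Vera in UTC: 08:00-11:30, 13:00-13:30, 14:00-17:00 (subtract 5h to convert from UTC+5).
Kira ∩ Sven: 09:00-11:30, 16:30-17:00, 17:30-18:00.
Kira ∩ Sven ∩ Vera: 09:00-11:30, 16:30-17:00.
Those are the intersection windows.

09:00-11:30, 16:30-17:00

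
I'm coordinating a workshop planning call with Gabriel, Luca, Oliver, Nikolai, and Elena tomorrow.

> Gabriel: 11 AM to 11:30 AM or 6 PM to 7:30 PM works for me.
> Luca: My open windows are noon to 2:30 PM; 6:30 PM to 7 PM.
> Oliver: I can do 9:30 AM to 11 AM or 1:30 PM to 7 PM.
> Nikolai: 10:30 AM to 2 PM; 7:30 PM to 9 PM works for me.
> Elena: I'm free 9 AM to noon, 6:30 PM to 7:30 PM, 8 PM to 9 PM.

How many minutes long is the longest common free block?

0

Gabriel ∩ Luca: 18:30-19:00.
Gabriel ∩ Luca ∩ Oliver: 18:30-19:00.
Gabriel ∩ Luca ∩ Oliver ∩ Nikolai: ∅.
Gabriel ∩ Luca ∩ Oliver ∩ Nikolai ∩ Elena: ∅.
There is no time when everyone is free.
No common window exists, so the longest block is 0 minutes.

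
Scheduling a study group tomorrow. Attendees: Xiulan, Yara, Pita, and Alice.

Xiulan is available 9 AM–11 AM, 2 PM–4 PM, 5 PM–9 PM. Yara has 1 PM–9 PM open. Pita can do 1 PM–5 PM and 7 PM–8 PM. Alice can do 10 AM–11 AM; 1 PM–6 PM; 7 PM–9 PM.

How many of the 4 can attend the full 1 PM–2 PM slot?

3

Yara, Pita, and Alice can make the full 13:00-14:00 slot — that's 3.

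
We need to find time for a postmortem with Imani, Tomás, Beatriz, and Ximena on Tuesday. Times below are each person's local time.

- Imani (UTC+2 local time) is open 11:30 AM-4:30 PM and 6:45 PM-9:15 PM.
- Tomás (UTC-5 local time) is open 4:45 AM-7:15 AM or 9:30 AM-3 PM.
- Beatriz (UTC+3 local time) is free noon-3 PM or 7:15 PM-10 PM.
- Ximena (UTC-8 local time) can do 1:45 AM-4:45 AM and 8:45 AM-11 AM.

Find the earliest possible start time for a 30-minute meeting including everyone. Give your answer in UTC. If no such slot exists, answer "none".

Imani in UTC: 09:30-14:30, 16:45-19:15 (subtract 2h to convert from UTC+2).
Tomás in UTC: 09:45-12:15, 14:30-20:00 (add 5h to convert from UTC-5).
Beatriz in UTC: 09:00-12:00, 16:15-19:00 (subtract 3h to convert from UTC+3).
Ximena in UTC: 09:45-12:45, 16:45-19:00 (add 8h to convert from UTC-8).
Imani ∩ Tomás: 09:45-12:15, 16:45-19:15.
Imani ∩ Tomás ∩ Beatriz: 09:45-12:00, 16:45-19:00.
Imani ∩ Tomás ∩ Beatriz ∩ Ximena: 09:45-12:00, 16:45-19:00.
The first common window of at least 30 minutes is 09:45-12:00, so the earliest start is 09:45.

09:45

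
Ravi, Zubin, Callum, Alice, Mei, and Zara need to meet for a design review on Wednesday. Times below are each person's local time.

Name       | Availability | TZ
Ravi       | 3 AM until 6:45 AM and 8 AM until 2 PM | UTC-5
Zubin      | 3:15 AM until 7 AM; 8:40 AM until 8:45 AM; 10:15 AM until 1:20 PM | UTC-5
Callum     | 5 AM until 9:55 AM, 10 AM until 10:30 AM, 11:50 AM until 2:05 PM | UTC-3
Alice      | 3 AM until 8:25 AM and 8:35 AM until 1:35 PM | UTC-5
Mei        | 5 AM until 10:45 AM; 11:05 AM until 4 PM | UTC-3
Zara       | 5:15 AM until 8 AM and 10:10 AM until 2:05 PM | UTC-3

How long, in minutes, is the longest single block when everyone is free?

165

Ravi in UTC: 08:00-11:45, 13:00-19:00 (add 5h to convert from UTC-5).
Zubin in UTC: 08:15-12:00, 13:40-13:45, 15:15-18:20 (add 5h to convert from UTC-5).
Callum in UTC: 08:00-12:55, 13:00-13:30, 14:50-17:05 (add 3h to convert from UTC-3).
Alice in UTC: 08:00-13:25, 13:35-18:35 (add 5h to convert from UTC-5).
Mei in UTC: 08:00-13:45, 14:05-19:00 (add 3h to convert from UTC-3).
Zara in UTC: 08:15-11:00, 13:10-17:05 (add 3h to convert from UTC-3).
Ravi ∩ Zubin: 08:15-11:45, 13:40-13:45, 15:15-18:20.
Ravi ∩ Zubin ∩ Callum: 08:15-11:45, 15:15-17:05.
Ravi ∩ Zubin ∩ Callum ∩ Alice: 08:15-11:45, 15:15-17:05.
Ravi ∩ Zubin ∩ Callum ∩ Alice ∩ Mei: 08:15-11:45, 15:15-17:05.
Ravi ∩ Zubin ∩ Callum ∩ Alice ∩ Mei ∩ Zara: 08:15-11:00, 15:15-17:05.
The longest is 08:15-11:00 at 165 minutes.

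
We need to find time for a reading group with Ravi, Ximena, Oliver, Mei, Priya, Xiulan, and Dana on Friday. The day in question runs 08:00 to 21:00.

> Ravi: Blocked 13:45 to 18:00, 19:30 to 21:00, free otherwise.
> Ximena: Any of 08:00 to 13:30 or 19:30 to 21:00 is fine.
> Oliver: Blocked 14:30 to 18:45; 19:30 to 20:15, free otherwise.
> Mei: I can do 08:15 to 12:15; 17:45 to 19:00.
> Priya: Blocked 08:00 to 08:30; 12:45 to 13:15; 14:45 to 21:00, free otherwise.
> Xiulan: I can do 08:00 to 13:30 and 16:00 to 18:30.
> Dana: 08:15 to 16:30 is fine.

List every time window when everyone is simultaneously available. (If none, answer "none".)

Ravi free: 08:00-13:45, 18:00-19:30 (invert busy blocks within the working day).
Ximena free: 08:00-13:30, 19:30-21:00.
Oliver free: 08:00-14:30, 18:45-19:30, 20:15-21:00 (invert busy blocks within the working day).
Mei free: 08:15-12:15, 17:45-19:00.
Priya free: 08:30-12:45, 13:15-14:45 (invert busy blocks within the working day).
Xiulan free: 08:00-13:30, 16:00-18:30.
Dana free: 08:15-16:30.
Ravi ∩ Ximena: 08:00-13:30.
Ravi ∩ Ximena ∩ Oliver: 08:00-13:30.
Ravi ∩ Ximena ∩ Oliver ∩ Mei: 08:15-12:15.
Ravi ∩ Ximena ∩ Oliver ∩ Mei ∩ Priya: 08:30-12:15.
Ravi ∩ Ximena ∩ Oliver ∩ Mei ∩ Priya ∩ Xiulan: 08:30-12:15.
Ravi ∩ Ximena ∩ Oliver ∩ Mei ∩ Priya ∩ Xiulan ∩ Dana: 08:30-12:15.

08:30-12:15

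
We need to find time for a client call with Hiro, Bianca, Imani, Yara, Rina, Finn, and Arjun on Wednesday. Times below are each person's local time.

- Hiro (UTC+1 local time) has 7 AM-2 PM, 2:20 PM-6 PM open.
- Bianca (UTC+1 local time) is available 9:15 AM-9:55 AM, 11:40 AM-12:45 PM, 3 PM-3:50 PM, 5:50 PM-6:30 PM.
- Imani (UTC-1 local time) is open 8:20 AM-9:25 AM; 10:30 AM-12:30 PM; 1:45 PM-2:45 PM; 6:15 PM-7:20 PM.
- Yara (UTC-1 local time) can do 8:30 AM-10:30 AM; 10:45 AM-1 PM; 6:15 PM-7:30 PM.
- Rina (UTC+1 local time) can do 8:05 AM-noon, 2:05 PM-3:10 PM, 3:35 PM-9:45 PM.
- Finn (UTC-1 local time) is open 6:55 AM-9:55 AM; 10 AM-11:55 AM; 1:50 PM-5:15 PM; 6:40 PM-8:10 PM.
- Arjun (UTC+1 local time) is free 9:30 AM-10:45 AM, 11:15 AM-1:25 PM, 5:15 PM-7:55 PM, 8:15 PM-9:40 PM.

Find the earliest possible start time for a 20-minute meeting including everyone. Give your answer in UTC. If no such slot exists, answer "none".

none

Hiro in UTC: 06:00-13:00, 13:20-17:00 (subtract 1h to convert from UTC+1).
Bianca in UTC: 08:15-08:55, 10:40-11:45, 14:00-14:50, 16:50-17:30 (subtract 1h to convert from UTC+1).
Imani in UTC: 09:20-10:25, 11:30-13:30, 14:45-15:45, 19:15-20:20 (add 1h to convert from UTC-1).
Yara in UTC: 09:30-11:30, 11:45-14:00, 19:15-20:30 (add 1h to convert from UTC-1).
Rina in UTC: 07:05-11:00, 13:05-14:10, 14:35-20:45 (subtract 1h to convert from UTC+1).
Finn in UTC: 07:55-10:55, 11:00-12:55, 14:50-18:15, 19:40-21:10 (add 1h to convert from UTC-1).
Arjun in UTC: 08:30-09:45, 10:15-12:25, 16:15-18:55, 19:15-20:40 (subtract 1h to convert from UTC+1).
Hiro ∩ Bianca: 08:15-08:55, 10:40-11:45, 14:00-14:50, 16:50-17:00.
Hiro ∩ Bianca ∩ Imani: 11:30-11:45, 14:45-14:50.
Hiro ∩ Bianca ∩ Imani ∩ Yara: ∅.
Hiro ∩ Bianca ∩ Imani ∩ Yara ∩ Rina: ∅.
Hiro ∩ Bianca ∩ Imani ∩ Yara ∩ Rina ∩ Finn: ∅.
Hiro ∩ Bianca ∩ Imani ∩ Yara ∩ Rina ∩ Finn ∩ Arjun: ∅.
There is no time when everyone is free.
No common window is at least 20 minutes long.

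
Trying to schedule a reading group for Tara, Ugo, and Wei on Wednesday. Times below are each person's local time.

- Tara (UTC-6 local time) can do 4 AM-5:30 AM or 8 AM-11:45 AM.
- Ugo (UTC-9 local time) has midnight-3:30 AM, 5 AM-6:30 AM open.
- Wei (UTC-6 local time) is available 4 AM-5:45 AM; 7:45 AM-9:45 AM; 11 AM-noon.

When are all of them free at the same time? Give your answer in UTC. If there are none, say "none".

10:00-11:30, 14:00-15:30

Tara in UTC: 10:00-11:30, 14:00-17:45 (add 6h to convert from UTC-6).
Ugo in UTC: 09:00-12:30, 14:00-15:30 (add 9h to convert from UTC-9).
Wei in UTC: 10:00-11:45, 13:45-15:45, 17:00-18:00 (add 6h to convert from UTC-6).
Tara ∩ Ugo: 10:00-11:30, 14:00-15:30.
Tara ∩ Ugo ∩ Wei: 10:00-11:30, 14:00-15:30.
Those are the intersection windows.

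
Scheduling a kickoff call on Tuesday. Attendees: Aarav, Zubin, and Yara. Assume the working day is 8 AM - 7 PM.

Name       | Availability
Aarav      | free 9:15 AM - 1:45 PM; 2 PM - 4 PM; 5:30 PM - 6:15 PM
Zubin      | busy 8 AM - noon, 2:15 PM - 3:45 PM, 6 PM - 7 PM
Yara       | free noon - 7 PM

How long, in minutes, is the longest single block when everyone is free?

Aarav free: 09:15-13:45, 14:00-16:00, 17:30-18:15.
Zubin free: 12:00-14:15, 15:45-18:00 (invert busy blocks within the working day).
Yara free: 12:00-19:00.
Aarav ∩ Zubin: 12:00-13:45, 14:00-14:15, 15:45-16:00, 17:30-18:00.
Aarav ∩ Zubin ∩ Yara: 12:00-13:45, 14:00-14:15, 15:45-16:00, 17:30-18:00.
The longest is 12:00-13:45 at 105 minutes.

105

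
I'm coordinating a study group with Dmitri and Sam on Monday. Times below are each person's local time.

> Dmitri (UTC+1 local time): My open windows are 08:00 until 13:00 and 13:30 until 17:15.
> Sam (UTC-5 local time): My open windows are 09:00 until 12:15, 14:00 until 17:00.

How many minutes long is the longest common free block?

Dmitri in UTC: 07:00-12:00, 12:30-16:15 (subtract 1h to convert from UTC+1).
Sam in UTC: 14:00-17:15, 19:00-22:00 (add 5h to convert from UTC-5).
Dmitri ∩ Sam: 14:00-16:15.
Those are the intersection windows.
The longest is 14:00-16:15 at 135 minutes.

135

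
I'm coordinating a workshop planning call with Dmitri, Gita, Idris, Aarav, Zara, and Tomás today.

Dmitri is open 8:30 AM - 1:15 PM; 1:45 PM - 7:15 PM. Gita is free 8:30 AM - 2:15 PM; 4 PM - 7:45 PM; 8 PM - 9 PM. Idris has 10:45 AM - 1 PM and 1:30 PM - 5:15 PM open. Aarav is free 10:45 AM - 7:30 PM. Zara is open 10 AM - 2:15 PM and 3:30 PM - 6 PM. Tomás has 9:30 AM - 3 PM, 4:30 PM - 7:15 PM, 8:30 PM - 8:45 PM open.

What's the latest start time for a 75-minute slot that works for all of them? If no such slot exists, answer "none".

11:45

Dmitri ∩ Gita: 08:30-13:15, 13:45-14:15, 16:00-19:15.
Dmitri ∩ Gita ∩ Idris: 10:45-13:00, 13:45-14:15, 16:00-17:15.
Dmitri ∩ Gita ∩ Idris ∩ Aarav: 10:45-13:00, 13:45-14:15, 16:00-17:15.
Dmitri ∩ Gita ∩ Idris ∩ Aarav ∩ Zara: 10:45-13:00, 13:45-14:15, 16:00-17:15.
Dmitri ∩ Gita ∩ Idris ∩ Aarav ∩ Zara ∩ Tomás: 10:45-13:00, 13:45-14:15, 16:30-17:15.
The last common window of at least 75 minutes is 10:45-13:00; a 75-minute meeting can start as late as 11:45 and still end by 13:00.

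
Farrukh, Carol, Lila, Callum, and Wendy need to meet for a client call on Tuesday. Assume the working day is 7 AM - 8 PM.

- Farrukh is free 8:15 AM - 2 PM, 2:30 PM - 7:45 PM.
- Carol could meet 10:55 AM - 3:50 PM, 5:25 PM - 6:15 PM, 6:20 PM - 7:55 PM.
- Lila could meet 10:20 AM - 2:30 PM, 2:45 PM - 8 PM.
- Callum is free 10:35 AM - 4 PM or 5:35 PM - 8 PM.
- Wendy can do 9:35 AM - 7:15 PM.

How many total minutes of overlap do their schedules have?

Farrukh ∩ Carol: 10:55-14:00, 14:30-15:50, 17:25-18:15, 18:20-19:45.
Farrukh ∩ Carol ∩ Lila: 10:55-14:00, 14:45-15:50, 17:25-18:15, 18:20-19:45.
Farrukh ∩ Carol ∩ Lila ∩ Callum: 10:55-14:00, 14:45-15:50, 17:35-18:15, 18:20-19:45.
Farrukh ∩ Carol ∩ Lila ∩ Callum ∩ Wendy: 10:55-14:00, 14:45-15:50, 17:35-18:15, 18:20-19:15.
Summing the common windows: 185 + 65 + 40 + 55 = 345 minutes.

345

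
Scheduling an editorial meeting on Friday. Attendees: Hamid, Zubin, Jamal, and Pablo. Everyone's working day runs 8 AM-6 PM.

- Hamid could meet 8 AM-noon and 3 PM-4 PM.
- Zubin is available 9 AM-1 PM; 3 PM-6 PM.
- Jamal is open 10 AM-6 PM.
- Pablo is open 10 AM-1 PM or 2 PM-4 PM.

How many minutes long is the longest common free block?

Hamid ∩ Zubin: 09:00-12:00, 15:00-16:00.
Hamid ∩ Zubin ∩ Jamal: 10:00-12:00, 15:00-16:00.
Hamid ∩ Zubin ∩ Jamal ∩ Pablo: 10:00-12:00, 15:00-16:00.
The longest is 10:00-12:00 at 120 minutes.

120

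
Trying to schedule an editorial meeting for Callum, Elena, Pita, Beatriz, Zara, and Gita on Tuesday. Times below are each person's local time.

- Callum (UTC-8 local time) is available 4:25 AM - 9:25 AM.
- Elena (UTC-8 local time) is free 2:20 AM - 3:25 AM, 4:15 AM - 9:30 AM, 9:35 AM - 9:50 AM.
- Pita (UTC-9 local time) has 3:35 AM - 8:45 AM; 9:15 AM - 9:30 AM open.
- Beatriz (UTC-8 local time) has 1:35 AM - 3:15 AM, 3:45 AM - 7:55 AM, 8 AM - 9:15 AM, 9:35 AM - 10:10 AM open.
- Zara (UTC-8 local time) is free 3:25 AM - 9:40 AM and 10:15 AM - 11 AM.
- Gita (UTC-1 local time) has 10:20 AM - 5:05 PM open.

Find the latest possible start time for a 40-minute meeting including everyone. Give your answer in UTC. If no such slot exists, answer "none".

16:35

Callum in UTC: 12:25-17:25 (add 8h to convert from UTC-8).
Elena in UTC: 10:20-11:25, 12:15-17:30, 17:35-17:50 (add 8h to convert from UTC-8).
Pita in UTC: 12:35-17:45, 18:15-18:30 (add 9h to convert from UTC-9).
Beatriz in UTC: 09:35-11:15, 11:45-15:55, 16:00-17:15, 17:35-18:10 (add 8h to convert from UTC-8).
Zara in UTC: 11:25-17:40, 18:15-19:00 (add 8h to convert from UTC-8).
Gita in UTC: 11:20-18:05 (add 1h to convert from UTC-1).
Callum ∩ Elena: 12:25-17:25.
Callum ∩ Elena ∩ Pita: 12:35-17:25.
Callum ∩ Elena ∩ Pita ∩ Beatriz: 12:35-15:55, 16:00-17:15.
Callum ∩ Elena ∩ Pita ∩ Beatriz ∩ Zara: 12:35-15:55, 16:00-17:15.
Callum ∩ Elena ∩ Pita ∩ Beatriz ∩ Zara ∩ Gita: 12:35-15:55, 16:00-17:15.
The last common window of at least 40 minutes is 16:00-17:15; a 40-minute meeting can start as late as 16:35 and still end by 17:15.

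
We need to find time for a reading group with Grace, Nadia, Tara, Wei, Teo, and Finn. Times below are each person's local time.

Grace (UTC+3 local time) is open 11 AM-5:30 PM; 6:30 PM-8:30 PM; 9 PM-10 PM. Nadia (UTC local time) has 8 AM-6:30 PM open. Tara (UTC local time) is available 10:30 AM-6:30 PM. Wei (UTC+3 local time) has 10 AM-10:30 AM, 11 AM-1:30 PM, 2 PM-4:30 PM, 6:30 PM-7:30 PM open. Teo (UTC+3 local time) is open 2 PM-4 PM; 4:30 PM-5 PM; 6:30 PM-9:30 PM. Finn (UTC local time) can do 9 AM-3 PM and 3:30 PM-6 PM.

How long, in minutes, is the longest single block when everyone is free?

Grace in UTC: 08:00-14:30, 15:30-17:30, 18:00-19:00 (subtract 3h to convert from UTC+3).
Nadia in UTC: 08:00-18:30.
Tara in UTC: 10:30-18:30.
Wei in UTC: 07:00-07:30, 08:00-10:30, 11:00-13:30, 15:30-16:30 (subtract 3h to convert from UTC+3).
Teo in UTC: 11:00-13:00, 13:30-14:00, 15:30-18:30 (subtract 3h to convert from UTC+3).
Finn in UTC: 09:00-15:00, 15:30-18:00.
Grace ∩ Nadia: 08:00-14:30, 15:30-17:30, 18:00-18:30.
Grace ∩ Nadia ∩ Tara: 10:30-14:30, 15:30-17:30, 18:00-18:30.
Grace ∩ Nadia ∩ Tara ∩ Wei: 11:00-13:30, 15:30-16:30.
Grace ∩ Nadia ∩ Tara ∩ Wei ∩ Teo: 11:00-13:00, 15:30-16:30.
Grace ∩ Nadia ∩ Tara ∩ Wei ∩ Teo ∩ Finn: 11:00-13:00, 15:30-16:30.
The longest is 11:00-13:00 at 120 minutes.

120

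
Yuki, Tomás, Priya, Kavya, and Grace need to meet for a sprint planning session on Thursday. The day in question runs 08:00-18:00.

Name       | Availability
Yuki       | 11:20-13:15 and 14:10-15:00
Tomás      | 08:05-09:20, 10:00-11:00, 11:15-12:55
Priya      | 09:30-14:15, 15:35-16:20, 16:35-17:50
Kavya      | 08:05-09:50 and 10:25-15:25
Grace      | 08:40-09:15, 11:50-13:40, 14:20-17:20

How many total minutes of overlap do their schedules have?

Yuki ∩ Tomás: 11:20-12:55.
Yuki ∩ Tomás ∩ Priya: 11:20-12:55.
Yuki ∩ Tomás ∩ Priya ∩ Kavya: 11:20-12:55.
Yuki ∩ Tomás ∩ Priya ∩ Kavya ∩ Grace: 11:50-12:55.
That's a single block of 65 minutes.

65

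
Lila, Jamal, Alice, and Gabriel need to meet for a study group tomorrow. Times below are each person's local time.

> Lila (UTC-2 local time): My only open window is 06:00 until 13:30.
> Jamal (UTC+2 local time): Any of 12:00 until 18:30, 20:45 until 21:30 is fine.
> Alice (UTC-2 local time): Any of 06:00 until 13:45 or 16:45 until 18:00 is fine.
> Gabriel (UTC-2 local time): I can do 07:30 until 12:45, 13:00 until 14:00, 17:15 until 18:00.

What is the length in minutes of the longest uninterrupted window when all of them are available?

Lila in UTC: 08:00-15:30 (add 2h to convert from UTC-2).
Jamal in UTC: 10:00-16:30, 18:45-19:30 (subtract 2h to convert from UTC+2).
Alice in UTC: 08:00-15:45, 18:45-20:00 (add 2h to convert from UTC-2).
Gabriel in UTC: 09:30-14:45, 15:00-16:00, 19:15-20:00 (add 2h to convert from UTC-2).
Lila ∩ Jamal: 10:00-15:30.
Lila ∩ Jamal ∩ Alice: 10:00-15:30.
Lila ∩ Jamal ∩ Alice ∩ Gabriel: 10:00-14:45, 15:00-15:30.
The longest is 10:00-14:45 at 285 minutes.

285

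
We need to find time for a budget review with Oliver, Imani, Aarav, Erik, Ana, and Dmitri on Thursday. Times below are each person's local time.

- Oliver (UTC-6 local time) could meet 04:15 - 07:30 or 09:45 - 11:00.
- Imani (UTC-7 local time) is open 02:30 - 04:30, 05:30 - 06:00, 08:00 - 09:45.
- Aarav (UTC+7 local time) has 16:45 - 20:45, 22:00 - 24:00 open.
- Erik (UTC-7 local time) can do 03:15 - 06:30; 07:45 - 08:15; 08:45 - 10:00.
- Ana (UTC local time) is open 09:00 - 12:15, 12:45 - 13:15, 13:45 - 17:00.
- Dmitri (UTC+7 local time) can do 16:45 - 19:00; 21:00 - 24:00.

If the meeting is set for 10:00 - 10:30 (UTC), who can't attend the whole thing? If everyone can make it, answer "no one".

Oliver in UTC: 10:15-13:30, 15:45-17:00 (add 6h to convert from UTC-6).
Imani in UTC: 09:30-11:30, 12:30-13:00, 15:00-16:45 (add 7h to convert from UTC-7).
Aarav in UTC: 09:45-13:45, 15:00-17:00 (subtract 7h to convert from UTC+7).
Erik in UTC: 10:15-13:30, 14:45-15:15, 15:45-17:00 (add 7h to convert from UTC-7).
Ana in UTC: 09:00-12:15, 12:45-13:15, 13:45-17:00.
Dmitri in UTC: 09:45-12:00, 14:00-17:00 (subtract 7h to convert from UTC+7).
Oliver: not fully free for 10:00-10:30. Imani: free for 10:00-10:30. Aarav: free for 10:00-10:30. Erik: not fully free for 10:00-10:30. Ana: free for 10:00-10:30. Dmitri: free for 10:00-10:30.

Erik, Oliver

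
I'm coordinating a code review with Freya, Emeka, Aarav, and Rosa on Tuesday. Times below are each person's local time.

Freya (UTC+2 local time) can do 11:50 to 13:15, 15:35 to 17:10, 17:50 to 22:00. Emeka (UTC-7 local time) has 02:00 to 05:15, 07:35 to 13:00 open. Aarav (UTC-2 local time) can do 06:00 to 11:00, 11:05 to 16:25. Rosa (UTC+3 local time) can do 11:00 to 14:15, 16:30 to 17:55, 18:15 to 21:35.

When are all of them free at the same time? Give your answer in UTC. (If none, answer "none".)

09:50-11:15, 14:35-14:55, 15:50-18:25

Freya in UTC: 09:50-11:15, 13:35-15:10, 15:50-20:00 (subtract 2h to convert from UTC+2).
Emeka in UTC: 09:00-12:15, 14:35-20:00 (add 7h to convert from UTC-7).
Aarav in UTC: 08:00-13:00, 13:05-18:25 (add 2h to convert from UTC-2).
Rosa in UTC: 08:00-11:15, 13:30-14:55, 15:15-18:35 (subtract 3h to convert from UTC+3).
Freya ∩ Emeka: 09:50-11:15, 14:35-15:10, 15:50-20:00.
Freya ∩ Emeka ∩ Aarav: 09:50-11:15, 14:35-15:10, 15:50-18:25.
Freya ∩ Emeka ∩ Aarav ∩ Rosa: 09:50-11:15, 14:35-14:55, 15:50-18:25.
Those are the intersection windows.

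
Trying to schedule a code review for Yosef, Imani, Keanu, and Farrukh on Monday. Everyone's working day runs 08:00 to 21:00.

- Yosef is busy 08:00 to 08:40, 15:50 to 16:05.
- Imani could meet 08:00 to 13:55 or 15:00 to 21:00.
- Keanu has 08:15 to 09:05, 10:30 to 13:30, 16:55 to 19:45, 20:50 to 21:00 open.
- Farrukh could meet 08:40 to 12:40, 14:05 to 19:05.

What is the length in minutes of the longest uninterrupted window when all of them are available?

Yosef free: 08:40-15:50, 16:05-21:00 (invert busy blocks within the working day).
Imani free: 08:00-13:55, 15:00-21:00.
Keanu free: 08:15-09:05, 10:30-13:30, 16:55-19:45, 20:50-21:00.
Farrukh free: 08:40-12:40, 14:05-19:05.
Yosef ∩ Imani: 08:40-13:55, 15:00-15:50, 16:05-21:00.
Yosef ∩ Imani ∩ Keanu: 08:40-09:05, 10:30-13:30, 16:55-19:45, 20:50-21:00.
Yosef ∩ Imani ∩ Keanu ∩ Farrukh: 08:40-09:05, 10:30-12:40, 16:55-19:05.
Those are the intersection windows.
The longest is 10:30-12:40 at 130 minutes.

130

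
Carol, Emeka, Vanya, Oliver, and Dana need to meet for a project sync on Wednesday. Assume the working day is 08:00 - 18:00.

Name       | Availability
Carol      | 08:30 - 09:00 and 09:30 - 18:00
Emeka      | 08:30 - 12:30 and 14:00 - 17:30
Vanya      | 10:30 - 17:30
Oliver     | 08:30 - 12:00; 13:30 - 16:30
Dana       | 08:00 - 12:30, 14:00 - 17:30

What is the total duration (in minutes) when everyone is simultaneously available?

240

Carol ∩ Emeka: 08:30-09:00, 09:30-12:30, 14:00-17:30.
Carol ∩ Emeka ∩ Vanya: 10:30-12:30, 14:00-17:30.
Carol ∩ Emeka ∩ Vanya ∩ Oliver: 10:30-12:00, 14:00-16:30.
Carol ∩ Emeka ∩ Vanya ∩ Oliver ∩ Dana: 10:30-12:00, 14:00-16:30.
So the common availability across everyone is 10:30-12:00, 14:00-16:30.
Summing the common windows: 90 + 150 = 240 minutes.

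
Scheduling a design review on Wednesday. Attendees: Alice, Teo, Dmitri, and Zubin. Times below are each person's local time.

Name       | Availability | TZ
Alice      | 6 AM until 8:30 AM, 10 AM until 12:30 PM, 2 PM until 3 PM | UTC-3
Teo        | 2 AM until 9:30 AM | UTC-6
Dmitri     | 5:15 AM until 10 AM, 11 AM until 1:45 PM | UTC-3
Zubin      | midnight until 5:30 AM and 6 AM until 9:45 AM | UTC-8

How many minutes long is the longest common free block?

Alice in UTC: 09:00-11:30, 13:00-15:30, 17:00-18:00 (add 3h to convert from UTC-3).
Teo in UTC: 08:00-15:30 (add 6h to convert from UTC-6).
Dmitri in UTC: 08:15-13:00, 14:00-16:45 (add 3h to convert from UTC-3).
Zubin in UTC: 08:00-13:30, 14:00-17:45 (add 8h to convert from UTC-8).
Alice ∩ Teo: 09:00-11:30, 13:00-15:30.
Alice ∩ Teo ∩ Dmitri: 09:00-11:30, 14:00-15:30.
Alice ∩ Teo ∩ Dmitri ∩ Zubin: 09:00-11:30, 14:00-15:30.
Those are the intersection windows.
The longest is 09:00-11:30 at 150 minutes.

150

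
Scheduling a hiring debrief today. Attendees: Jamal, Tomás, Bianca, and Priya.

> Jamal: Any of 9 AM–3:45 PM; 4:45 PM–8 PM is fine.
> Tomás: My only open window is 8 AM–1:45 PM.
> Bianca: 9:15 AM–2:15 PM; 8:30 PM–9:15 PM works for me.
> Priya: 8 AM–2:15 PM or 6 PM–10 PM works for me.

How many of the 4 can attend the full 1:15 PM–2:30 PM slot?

Jamal can make the full 13:15-14:30 slot — that's 1.

1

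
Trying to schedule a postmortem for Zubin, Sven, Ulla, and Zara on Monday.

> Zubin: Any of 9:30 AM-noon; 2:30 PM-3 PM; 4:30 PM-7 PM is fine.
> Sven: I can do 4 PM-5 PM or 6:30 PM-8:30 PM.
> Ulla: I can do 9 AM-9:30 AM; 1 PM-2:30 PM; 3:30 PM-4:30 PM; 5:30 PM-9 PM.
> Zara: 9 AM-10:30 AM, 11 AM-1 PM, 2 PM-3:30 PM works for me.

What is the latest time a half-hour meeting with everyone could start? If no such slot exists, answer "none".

none

Zubin ∩ Sven: 16:30-17:00, 18:30-19:00.
Zubin ∩ Sven ∩ Ulla: 18:30-19:00.
Zubin ∩ Sven ∩ Ulla ∩ Zara: ∅.
There is no time when everyone is free.
No common window is at least 30 minutes long.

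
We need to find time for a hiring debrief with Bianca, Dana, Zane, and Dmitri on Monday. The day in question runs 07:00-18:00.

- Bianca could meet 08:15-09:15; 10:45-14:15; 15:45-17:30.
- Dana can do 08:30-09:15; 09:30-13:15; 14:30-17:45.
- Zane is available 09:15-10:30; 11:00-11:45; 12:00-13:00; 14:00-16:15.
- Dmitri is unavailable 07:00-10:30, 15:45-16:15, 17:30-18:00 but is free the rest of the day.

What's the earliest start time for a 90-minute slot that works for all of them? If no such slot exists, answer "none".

Bianca free: 08:15-09:15, 10:45-14:15, 15:45-17:30.
Dana free: 08:30-09:15, 09:30-13:15, 14:30-17:45.
Zane free: 09:15-10:30, 11:00-11:45, 12:00-13:00, 14:00-16:15.
Dmitri free: 10:30-15:45, 16:15-17:30 (invert busy blocks within the working day).
Bianca ∩ Dana: 08:30-09:15, 10:45-13:15, 15:45-17:30.
Bianca ∩ Dana ∩ Zane: 11:00-11:45, 12:00-13:00, 15:45-16:15.
Bianca ∩ Dana ∩ Zane ∩ Dmitri: 11:00-11:45, 12:00-13:00.
No common window is at least 90 minutes long.

none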